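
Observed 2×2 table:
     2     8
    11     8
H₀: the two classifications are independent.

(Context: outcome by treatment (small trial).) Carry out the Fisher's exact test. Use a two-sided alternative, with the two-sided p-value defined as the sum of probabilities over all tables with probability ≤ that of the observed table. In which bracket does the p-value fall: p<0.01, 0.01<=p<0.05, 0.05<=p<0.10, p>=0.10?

Margins: r₁=10, r₂=19, c₁=13, c₂=16, n=29
p_obs = C(10,2)·C(19,11)/C(29,13); sum pmf over tables with pmf ≤ p_obs
p-value (two-sided) = 0.11421
→ bracket: p>=0.10

p-value bracket: p>=0.10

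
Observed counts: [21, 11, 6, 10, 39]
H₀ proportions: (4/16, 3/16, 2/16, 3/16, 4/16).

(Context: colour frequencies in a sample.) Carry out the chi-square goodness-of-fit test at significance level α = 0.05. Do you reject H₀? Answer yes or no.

n = 87; E_i = n·p_i = [21.75, 16.31, 10.88, 16.31, 21.75]
χ² = (21−21.75)²/21.75 + (11−16.31)²/16.31 + (6−10.88)²/10.88 + (10−16.31)²/16.31 + (39−21.75)²/21.75 = 20.0651
df = 4
p-value (upper-tail) = 0.00048
At α=0.05: p < α → reject H₀

reject H₀: yes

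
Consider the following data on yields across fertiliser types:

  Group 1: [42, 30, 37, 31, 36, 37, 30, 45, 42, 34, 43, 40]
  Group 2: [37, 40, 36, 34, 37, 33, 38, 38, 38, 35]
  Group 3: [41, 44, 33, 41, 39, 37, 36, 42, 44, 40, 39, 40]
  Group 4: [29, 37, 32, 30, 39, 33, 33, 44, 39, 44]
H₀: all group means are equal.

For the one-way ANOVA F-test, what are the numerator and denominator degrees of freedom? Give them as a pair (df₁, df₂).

k = 4 groups, N = 44 total
df = (k−1, N−k) = (4−1, 44−4) = (3, 40)

degrees of freedom = [3, 40]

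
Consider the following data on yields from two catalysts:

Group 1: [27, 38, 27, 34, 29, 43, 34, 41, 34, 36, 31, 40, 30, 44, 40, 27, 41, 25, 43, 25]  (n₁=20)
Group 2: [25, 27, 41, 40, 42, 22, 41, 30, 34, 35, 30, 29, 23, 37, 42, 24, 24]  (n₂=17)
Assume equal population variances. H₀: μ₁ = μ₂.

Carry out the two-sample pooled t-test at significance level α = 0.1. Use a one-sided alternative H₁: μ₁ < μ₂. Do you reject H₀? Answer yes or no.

x̄₁=34.450, s₁=6.517, n₁=20
x̄₂=32.118, s₂=7.347, n₂=17
s_p² = [19·6.517² + 16·7.347²]/35 = 47.7347
SE = √(s_p²·(1/20+1/17)) = 2.2792
t = (34.450−32.118)/2.2792 = 1.0233
df = 35
p-value (one-sided, H₁ less) = 0.84341
At α=0.1: p ≥ α → fail to reject H₀

reject H₀: no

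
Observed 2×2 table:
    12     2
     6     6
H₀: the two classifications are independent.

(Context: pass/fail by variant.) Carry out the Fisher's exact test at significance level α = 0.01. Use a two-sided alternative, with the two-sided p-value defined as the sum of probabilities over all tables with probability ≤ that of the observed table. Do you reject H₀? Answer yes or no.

Margins: r₁=14, r₂=12, c₁=18, c₂=8, n=26
p_obs = C(14,12)·C(12,6)/C(26,18); sum pmf over tables with pmf ≤ p_obs
p-value (two-sided) = 0.08952
At α=0.01: p ≥ α → fail to reject H₀

reject H₀: no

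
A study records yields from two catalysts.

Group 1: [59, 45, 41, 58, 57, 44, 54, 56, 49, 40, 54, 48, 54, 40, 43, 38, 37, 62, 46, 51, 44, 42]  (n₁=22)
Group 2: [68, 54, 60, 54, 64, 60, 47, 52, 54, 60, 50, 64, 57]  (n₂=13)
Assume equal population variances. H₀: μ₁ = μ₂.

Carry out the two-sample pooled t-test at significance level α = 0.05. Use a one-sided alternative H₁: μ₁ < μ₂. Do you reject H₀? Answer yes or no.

x̄₁=48.273, s₁=7.504, n₁=22
x̄₂=57.231, s₂=6.099, n₂=13
s_p² = [21·7.504² + 12·6.099²]/33 = 49.3537
SE = √(s_p²·(1/22+1/13)) = 2.4576
t = (48.273−57.231)/2.4576 = -3.6450
df = 33
p-value (one-sided, H₁ less) = 0.00046
At α=0.05: p < α → reject H₀

reject H₀: yes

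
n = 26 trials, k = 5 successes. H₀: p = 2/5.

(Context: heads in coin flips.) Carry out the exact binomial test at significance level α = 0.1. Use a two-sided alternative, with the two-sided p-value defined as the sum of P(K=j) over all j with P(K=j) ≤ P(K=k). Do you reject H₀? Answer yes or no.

reject H₀: yes

Exact binomial: n=26, k=5, p₀=2/5=0.4000
P(X=j) = C(n,j)·p₀^j·(1−p₀)^(n−j); p = Σ P(X=j) over j with P(X=j) ≤ P(X=5)
p-value (two-sided) = 0.04306
At α=0.1: p < α → reject H₀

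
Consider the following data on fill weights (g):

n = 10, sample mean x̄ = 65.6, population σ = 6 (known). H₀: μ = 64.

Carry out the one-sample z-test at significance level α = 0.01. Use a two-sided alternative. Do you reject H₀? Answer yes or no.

SE = σ/√n = 6/√10 = 1.8974
z = (x̄−μ₀)/SE = (65.6−64)/1.8974 = 0.8433
p-value (two-sided) = 0.39908
At α=0.01: p ≥ α → fail to reject H₀

reject H₀: no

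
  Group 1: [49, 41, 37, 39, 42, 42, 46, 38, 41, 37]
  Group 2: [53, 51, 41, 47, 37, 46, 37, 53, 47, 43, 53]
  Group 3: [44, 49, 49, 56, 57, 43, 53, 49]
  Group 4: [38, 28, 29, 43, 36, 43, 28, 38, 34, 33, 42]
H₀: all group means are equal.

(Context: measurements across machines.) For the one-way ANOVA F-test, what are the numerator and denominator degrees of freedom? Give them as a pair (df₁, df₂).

degrees of freedom = [3, 36]

k = 4 groups, N = 40 total
df = (k−1, N−k) = (4−1, 40−4) = (3, 36)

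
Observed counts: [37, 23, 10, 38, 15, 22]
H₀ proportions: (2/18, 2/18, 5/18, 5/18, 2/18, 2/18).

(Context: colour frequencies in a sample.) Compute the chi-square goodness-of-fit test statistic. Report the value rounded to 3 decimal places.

n = 145; E_i = n·p_i = [16.11, 16.11, 40.28, 40.28, 16.11, 16.11]
χ² = (37−16.11)²/16.11 + (23−16.11)²/16.11 + (10−40.28)²/40.28 + (38−40.28)²/40.28 + (15−16.11)²/16.11 + (22−16.11)²/16.11 = 55.1476
df = 5

test statistic = 55.148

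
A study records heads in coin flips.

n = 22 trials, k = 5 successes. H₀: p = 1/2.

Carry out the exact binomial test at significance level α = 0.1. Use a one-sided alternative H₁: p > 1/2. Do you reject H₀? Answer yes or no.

reject H₀: no

Exact binomial: n=22, k=5, p₀=1/2=0.5000
P(X≥5) from Σ C(n,i)·p₀^i·(1−p₀)^(n−i)
p-value (one-sided, H₁ greater) = 0.99783
At α=0.1: p ≥ α → fail to reject H₀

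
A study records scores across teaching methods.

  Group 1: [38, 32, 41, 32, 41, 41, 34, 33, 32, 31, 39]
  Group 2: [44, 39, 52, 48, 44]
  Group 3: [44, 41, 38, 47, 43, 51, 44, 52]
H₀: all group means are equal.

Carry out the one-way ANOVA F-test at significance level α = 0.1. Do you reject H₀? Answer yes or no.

Group means [35.82, 45.40, 45.00], grand mean 40.875
SSB = Σnᵢ(x̄ᵢ−x̄)² = 519.789; SSW = ΣΣ(x−x̄ᵢ)² = 428.836
MSB = 519.789/2 = 259.8943; MSW = 428.836/21 = 20.4208
F = MSB/MSW = 12.7270
df = (2, 21)
p-value (upper-tail) = 0.00024
At α=0.1: p < α → reject H₀

reject H₀: yes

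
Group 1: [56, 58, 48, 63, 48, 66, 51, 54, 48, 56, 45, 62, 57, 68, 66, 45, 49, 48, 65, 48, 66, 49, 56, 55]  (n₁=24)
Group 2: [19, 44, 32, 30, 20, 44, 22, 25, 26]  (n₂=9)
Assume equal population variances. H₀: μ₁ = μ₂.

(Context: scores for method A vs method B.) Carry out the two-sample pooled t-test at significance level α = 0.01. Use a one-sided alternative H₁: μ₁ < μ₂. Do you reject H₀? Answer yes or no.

x̄₁=55.292, s₁=7.498, n₁=24
x̄₂=29.111, s₂=9.453, n₂=9
s_p² = [23·7.498² + 8·9.453²]/31 = 64.7693
SE = √(s_p²·(1/24+1/9)) = 3.1457
t = (55.292−29.111)/3.1457 = 8.3227
df = 31
p-value (one-sided, H₁ less) = 1.00000
At α=0.01: p ≥ α → fail to reject H₀

reject H₀: no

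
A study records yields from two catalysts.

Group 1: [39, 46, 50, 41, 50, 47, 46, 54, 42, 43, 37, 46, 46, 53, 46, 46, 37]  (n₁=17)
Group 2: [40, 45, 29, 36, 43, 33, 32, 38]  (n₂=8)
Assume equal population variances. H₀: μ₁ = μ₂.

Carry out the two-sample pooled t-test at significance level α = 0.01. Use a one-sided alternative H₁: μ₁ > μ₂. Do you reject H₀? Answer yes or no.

x̄₁=45.235, s₁=4.982, n₁=17
x̄₂=37.000, s₂=5.555, n₂=8
s_p² = [16·4.982² + 7·5.555²]/23 = 26.6547
SE = √(s_p²·(1/17+1/8)) = 2.2135
t = (45.235−37.000)/2.2135 = 3.7204
df = 23
p-value (one-sided, H₁ greater) = 0.00056
At α=0.01: p < α → reject H₀

reject H₀: yes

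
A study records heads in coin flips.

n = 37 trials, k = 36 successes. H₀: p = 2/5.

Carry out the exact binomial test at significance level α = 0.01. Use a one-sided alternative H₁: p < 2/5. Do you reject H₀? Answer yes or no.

reject H₀: no

Exact binomial: n=37, k=36, p₀=2/5=0.4000
P(X≤36) from Σ C(n,i)·p₀^i·(1−p₀)^(n−i)
p-value (one-sided, H₁ less) = 1.00000
At α=0.01: p ≥ α → fail to reject H₀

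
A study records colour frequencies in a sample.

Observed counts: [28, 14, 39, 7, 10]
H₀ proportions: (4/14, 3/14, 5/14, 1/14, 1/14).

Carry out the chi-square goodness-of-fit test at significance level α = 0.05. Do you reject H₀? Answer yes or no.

reject H₀: no

n = 98; E_i = n·p_i = [28.00, 21.00, 35.00, 7.00, 7.00]
χ² = (28−28.00)²/28.00 + (14−21.00)²/21.00 + (39−35.00)²/35.00 + (7−7.00)²/7.00 + (10−7.00)²/7.00 = 4.0762
df = 4
p-value (upper-tail) = 0.39579
At α=0.05: p ≥ α → fail to reject H₀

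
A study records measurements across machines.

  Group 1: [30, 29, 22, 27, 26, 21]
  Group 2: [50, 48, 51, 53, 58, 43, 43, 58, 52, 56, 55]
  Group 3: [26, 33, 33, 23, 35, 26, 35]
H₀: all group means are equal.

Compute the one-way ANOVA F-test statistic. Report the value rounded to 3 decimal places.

Group means [25.83, 51.55, 30.14], grand mean 38.875
SSB = Σnᵢ(x̄ᵢ−x̄)² = 3320.207; SSW = ΣΣ(x−x̄ᵢ)² = 494.418
MSB = 3320.207/2 = 1660.1036; MSW = 494.418/21 = 23.5437
F = MSB/MSW = 70.5116
df = (2, 21)

test statistic = 70.512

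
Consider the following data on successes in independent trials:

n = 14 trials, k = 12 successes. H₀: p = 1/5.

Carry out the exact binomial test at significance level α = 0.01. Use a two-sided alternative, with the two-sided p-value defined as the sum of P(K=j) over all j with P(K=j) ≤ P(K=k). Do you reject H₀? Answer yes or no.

reject H₀: yes

Exact binomial: n=14, k=12, p₀=1/5=0.2000
P(X=j) = C(n,j)·p₀^j·(1−p₀)^(n−j); p = Σ P(X=j) over j with P(X=j) ≤ P(X=12)
p-value (two-sided) = 0.00000
At α=0.01: p < α → reject H₀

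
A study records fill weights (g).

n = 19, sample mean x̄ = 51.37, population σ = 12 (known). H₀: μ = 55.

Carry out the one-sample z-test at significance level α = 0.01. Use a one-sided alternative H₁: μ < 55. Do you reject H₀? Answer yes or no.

SE = σ/√n = 12/√19 = 2.7530
z = (x̄−μ₀)/SE = (51.37−55)/2.7530 = -1.3186
p-value (one-sided, H₁ less) = 0.09366
At α=0.01: p ≥ α → fail to reject H₀

reject H₀: no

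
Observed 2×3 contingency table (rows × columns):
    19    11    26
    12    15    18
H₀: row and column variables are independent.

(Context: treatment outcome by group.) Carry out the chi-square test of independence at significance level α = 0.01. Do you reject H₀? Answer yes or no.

reject H₀: no

Row totals [56, 45], col totals [31, 26, 44], n=101
χ² = (19−17.19)²/17.19 + (11−14.42)²/14.42 + (26−24.40)²/24.40 + (12−13.81)²/13.81 + (15−11.58)²/11.58 + (18−19.60)²/19.60 = 2.4820
df = 2
p-value (upper-tail) = 0.28910
At α=0.01: p ≥ α → fail to reject H₀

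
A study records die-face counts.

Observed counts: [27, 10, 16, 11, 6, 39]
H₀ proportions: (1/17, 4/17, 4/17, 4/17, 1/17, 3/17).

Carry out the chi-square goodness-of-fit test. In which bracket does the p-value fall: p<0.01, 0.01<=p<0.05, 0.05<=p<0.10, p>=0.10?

p-value bracket: p<0.01

n = 109; E_i = n·p_i = [6.41, 25.65, 25.65, 25.65, 6.41, 19.24]
χ² = (27−6.41)²/6.41 + (10−25.65)²/25.65 + (16−25.65)²/25.65 + (11−25.65)²/25.65 + (6−6.41)²/6.41 + (39−19.24)²/19.24 = 107.9839
df = 5
p-value (upper-tail) = 0.00000
→ bracket: p<0.01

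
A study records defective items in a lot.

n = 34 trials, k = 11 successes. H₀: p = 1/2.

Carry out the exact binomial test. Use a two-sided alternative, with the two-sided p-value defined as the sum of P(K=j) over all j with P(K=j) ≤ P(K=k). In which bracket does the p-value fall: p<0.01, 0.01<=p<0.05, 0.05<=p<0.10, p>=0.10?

Exact binomial: n=34, k=11, p₀=1/2=0.5000
P(X=j) = C(n,j)·p₀^j·(1−p₀)^(n−j); p = Σ P(X=j) over j with P(X=j) ≤ P(X=11)
p-value (two-sided) = 0.05761
→ bracket: 0.05<=p<0.10

p-value bracket: 0.05<=p<0.10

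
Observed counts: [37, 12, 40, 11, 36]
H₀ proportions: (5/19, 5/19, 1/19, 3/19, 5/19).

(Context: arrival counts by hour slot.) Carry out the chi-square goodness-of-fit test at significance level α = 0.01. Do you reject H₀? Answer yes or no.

n = 136; E_i = n·p_i = [35.79, 35.79, 7.16, 21.47, 35.79]
χ² = (37−35.79)²/35.79 + (12−35.79)²/35.79 + (40−7.16)²/7.16 + (11−21.47)²/21.47 + (36−35.79)²/35.79 = 171.6510
df = 4
p-value (upper-tail) = 0.00000
At α=0.01: p < α → reject H₀

reject H₀: yes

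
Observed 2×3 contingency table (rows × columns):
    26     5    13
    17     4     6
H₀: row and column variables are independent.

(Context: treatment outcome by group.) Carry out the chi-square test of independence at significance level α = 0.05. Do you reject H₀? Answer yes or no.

Row totals [44, 27], col totals [43, 9, 19], n=71
χ² = (26−26.65)²/26.65 + (5−5.58)²/5.58 + (13−11.77)²/11.77 + (17−16.35)²/16.35 + (4−3.42)²/3.42 + (6−7.23)²/7.23 = 0.5340
df = 2
p-value (upper-tail) = 0.76568
At α=0.05: p ≥ α → fail to reject H₀

reject H₀: no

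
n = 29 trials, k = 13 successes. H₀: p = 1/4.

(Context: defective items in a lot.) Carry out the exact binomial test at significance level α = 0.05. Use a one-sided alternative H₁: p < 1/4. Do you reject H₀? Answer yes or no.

Exact binomial: n=29, k=13, p₀=1/4=0.2500
P(X≤13) from Σ C(n,i)·p₀^i·(1−p₀)^(n−i)
p-value (one-sided, H₁ less) = 0.99435
At α=0.05: p ≥ α → fail to reject H₀

reject H₀: no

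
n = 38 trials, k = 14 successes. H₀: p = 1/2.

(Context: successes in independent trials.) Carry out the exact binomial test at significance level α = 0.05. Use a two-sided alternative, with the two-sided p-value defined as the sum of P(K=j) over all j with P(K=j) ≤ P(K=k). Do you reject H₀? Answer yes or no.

Exact binomial: n=38, k=14, p₀=1/2=0.5000
P(X=j) = C(n,j)·p₀^j·(1−p₀)^(n−j); p = Σ P(X=j) over j with P(X=j) ≤ P(X=14)
p-value (two-sided) = 0.14331
At α=0.05: p ≥ α → fail to reject H₀

reject H₀: no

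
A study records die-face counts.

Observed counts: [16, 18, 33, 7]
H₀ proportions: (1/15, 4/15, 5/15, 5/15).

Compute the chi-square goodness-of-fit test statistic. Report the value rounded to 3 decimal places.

test statistic = 40.446

n = 74; E_i = n·p_i = [4.93, 19.73, 24.67, 24.67]
χ² = (16−4.93)²/4.93 + (18−19.73)²/19.73 + (33−24.67)²/24.67 + (7−24.67)²/24.67 = 40.4459
df = 3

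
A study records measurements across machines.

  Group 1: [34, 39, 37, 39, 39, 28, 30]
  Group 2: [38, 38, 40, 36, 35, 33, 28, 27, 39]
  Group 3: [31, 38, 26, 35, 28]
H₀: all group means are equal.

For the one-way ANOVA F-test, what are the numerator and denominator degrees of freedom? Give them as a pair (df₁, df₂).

k = 3 groups, N = 21 total
df = (k−1, N−k) = (3−1, 21−3) = (2, 18)

degrees of freedom = [2, 18]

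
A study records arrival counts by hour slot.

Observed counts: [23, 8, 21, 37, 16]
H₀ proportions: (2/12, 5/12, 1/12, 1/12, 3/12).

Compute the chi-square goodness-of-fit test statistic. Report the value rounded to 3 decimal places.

n = 105; E_i = n·p_i = [17.50, 43.75, 8.75, 8.75, 26.25]
χ² = (23−17.50)²/17.50 + (8−43.75)²/43.75 + (21−8.75)²/8.75 + (37−8.75)²/8.75 + (16−26.25)²/26.25 = 143.3010
df = 4

test statistic = 143.301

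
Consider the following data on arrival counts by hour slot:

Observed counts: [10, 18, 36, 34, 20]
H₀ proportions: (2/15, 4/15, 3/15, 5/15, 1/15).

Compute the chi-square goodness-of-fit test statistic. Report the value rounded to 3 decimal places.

test statistic = 33.805

n = 118; E_i = n·p_i = [15.73, 31.47, 23.60, 39.33, 7.87]
χ² = (10−15.73)²/15.73 + (18−31.47)²/31.47 + (36−23.60)²/23.60 + (34−39.33)²/39.33 + (20−7.87)²/7.87 = 33.8051
df = 4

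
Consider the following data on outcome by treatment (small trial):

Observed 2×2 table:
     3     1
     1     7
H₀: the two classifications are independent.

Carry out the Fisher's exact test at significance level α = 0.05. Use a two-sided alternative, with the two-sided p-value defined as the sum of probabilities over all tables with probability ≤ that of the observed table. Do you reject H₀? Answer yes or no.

reject H₀: no

Margins: r₁=4, r₂=8, c₁=4, c₂=8, n=12
p_obs = C(4,3)·C(8,1)/C(12,4); sum pmf over tables with pmf ≤ p_obs
p-value (two-sided) = 0.06667
At α=0.05: p ≥ α → fail to reject H₀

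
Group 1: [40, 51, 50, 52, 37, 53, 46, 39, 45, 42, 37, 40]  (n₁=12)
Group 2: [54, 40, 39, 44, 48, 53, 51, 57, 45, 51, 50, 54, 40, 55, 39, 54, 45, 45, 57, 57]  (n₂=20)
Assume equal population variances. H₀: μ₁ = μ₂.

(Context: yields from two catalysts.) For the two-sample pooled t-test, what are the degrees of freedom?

degrees of freedom = 30

df = n₁ + n₂ − 2 = 12 + 20 − 2 = 30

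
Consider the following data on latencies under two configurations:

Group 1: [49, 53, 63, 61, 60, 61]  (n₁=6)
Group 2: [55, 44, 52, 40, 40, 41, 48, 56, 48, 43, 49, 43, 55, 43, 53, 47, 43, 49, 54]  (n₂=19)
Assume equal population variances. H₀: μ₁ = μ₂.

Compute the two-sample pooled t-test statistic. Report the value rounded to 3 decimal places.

x̄₁=57.833, s₁=5.529, n₁=6
x̄₂=47.526, s₂=5.430, n₂=19
s_p² = [5·5.529² + 18·5.430²]/23 = 29.7204
SE = √(s_p²·(1/6+1/19)) = 2.5530
t = (57.833−47.526)/2.5530 = 4.0373
df = 23

test statistic = 4.037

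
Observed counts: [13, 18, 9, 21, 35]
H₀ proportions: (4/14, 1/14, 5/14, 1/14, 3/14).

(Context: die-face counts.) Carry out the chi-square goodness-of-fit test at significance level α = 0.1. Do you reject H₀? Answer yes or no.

n = 96; E_i = n·p_i = [27.43, 6.86, 34.29, 6.86, 20.57]
χ² = (13−27.43)²/27.43 + (18−6.86)²/6.86 + (9−34.29)²/34.29 + (21−6.86)²/6.86 + (35−20.57)²/20.57 = 83.6351
df = 4
p-value (upper-tail) = 0.00000
At α=0.1: p < α → reject H₀

reject H₀: yes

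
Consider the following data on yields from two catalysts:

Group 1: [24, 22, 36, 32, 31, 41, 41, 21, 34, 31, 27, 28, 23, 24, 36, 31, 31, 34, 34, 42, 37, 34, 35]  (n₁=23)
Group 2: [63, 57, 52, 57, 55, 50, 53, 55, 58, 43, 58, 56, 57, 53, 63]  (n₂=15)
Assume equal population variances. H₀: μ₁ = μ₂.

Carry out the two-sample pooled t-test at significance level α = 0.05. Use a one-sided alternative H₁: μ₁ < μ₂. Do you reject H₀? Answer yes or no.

reject H₀: yes

x̄₁=31.696, s₁=6.093, n₁=23
x̄₂=55.333, s₂=4.952, n₂=15
s_p² = [22·6.093² + 14·4.952²]/36 = 32.2279
SE = √(s_p²·(1/23+1/15)) = 1.8841
t = (31.696−55.333)/1.8841 = -12.5460
df = 36
p-value (one-sided, H₁ less) = 0.00000
At α=0.05: p < α → reject H₀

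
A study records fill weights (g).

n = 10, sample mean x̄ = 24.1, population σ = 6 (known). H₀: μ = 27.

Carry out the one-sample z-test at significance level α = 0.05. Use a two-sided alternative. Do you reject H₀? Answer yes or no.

SE = σ/√n = 6/√10 = 1.8974
z = (x̄−μ₀)/SE = (24.1−27)/1.8974 = -1.5284
p-value (two-sided) = 0.12640
At α=0.05: p ≥ α → fail to reject H₀

reject H₀: no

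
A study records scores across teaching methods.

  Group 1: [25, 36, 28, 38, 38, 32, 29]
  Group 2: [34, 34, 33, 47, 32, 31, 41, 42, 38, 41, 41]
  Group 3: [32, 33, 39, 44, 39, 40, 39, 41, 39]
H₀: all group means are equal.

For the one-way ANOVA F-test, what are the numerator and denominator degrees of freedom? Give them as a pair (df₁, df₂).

k = 3 groups, N = 27 total
df = (k−1, N−k) = (3−1, 27−3) = (2, 24)

degrees of freedom = [2, 24]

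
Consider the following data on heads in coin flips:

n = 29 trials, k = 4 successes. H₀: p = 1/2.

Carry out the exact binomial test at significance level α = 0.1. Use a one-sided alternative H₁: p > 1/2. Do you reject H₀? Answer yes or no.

reject H₀: no

Exact binomial: n=29, k=4, p₀=1/2=0.5000
P(X≥4) from Σ C(n,i)·p₀^i·(1−p₀)^(n−i)
p-value (one-sided, H₁ greater) = 0.99999
At α=0.1: p ≥ α → fail to reject H₀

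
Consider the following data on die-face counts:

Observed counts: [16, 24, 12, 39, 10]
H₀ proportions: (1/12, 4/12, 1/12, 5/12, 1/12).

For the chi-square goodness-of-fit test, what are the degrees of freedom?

degrees of freedom = 4

df = k − 1 = 5 − 1 = 4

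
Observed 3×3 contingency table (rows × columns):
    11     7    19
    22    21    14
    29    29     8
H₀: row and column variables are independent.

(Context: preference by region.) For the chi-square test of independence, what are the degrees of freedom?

degrees of freedom = 4

df = (r−1)(c−1) = (3−1)·(3−1) = 4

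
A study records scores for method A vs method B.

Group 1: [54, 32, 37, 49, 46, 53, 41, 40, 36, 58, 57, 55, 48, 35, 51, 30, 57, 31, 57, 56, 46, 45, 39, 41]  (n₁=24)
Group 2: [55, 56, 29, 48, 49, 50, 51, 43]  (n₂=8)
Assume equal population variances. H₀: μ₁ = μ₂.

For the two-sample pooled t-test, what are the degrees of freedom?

df = n₁ + n₂ − 2 = 24 + 8 − 2 = 30

degrees of freedom = 30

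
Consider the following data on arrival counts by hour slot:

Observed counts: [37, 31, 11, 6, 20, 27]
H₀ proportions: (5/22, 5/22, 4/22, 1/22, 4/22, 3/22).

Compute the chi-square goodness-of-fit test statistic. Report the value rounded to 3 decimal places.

n = 132; E_i = n·p_i = [30.00, 30.00, 24.00, 6.00, 24.00, 18.00]
χ² = (37−30.00)²/30.00 + (31−30.00)²/30.00 + (11−24.00)²/24.00 + (6−6.00)²/6.00 + (20−24.00)²/24.00 + (27−18.00)²/18.00 = 13.8750
df = 5

test statistic = 13.875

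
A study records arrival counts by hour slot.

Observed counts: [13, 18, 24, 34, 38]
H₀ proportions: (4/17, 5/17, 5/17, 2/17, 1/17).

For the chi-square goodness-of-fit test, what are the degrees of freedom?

df = k − 1 = 5 − 1 = 4

degrees of freedom = 4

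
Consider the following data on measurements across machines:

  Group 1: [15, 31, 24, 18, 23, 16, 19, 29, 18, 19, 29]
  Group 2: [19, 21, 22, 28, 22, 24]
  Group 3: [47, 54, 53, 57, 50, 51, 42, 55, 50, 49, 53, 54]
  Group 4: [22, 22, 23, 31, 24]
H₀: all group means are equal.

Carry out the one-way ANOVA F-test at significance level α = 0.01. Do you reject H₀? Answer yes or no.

Group means [21.91, 22.67, 51.25, 24.40], grand mean 32.765
SSB = Σnᵢ(x̄ᵢ−x̄)² = 6358.425; SSW = ΣΣ(x−x̄ᵢ)² = 603.692
MSB = 6358.425/3 = 2119.4751; MSW = 603.692/30 = 20.1231
F = MSB/MSW = 105.3256
df = (3, 30)
p-value (upper-tail) = 0.00000
At α=0.01: p < α → reject H₀

reject H₀: yes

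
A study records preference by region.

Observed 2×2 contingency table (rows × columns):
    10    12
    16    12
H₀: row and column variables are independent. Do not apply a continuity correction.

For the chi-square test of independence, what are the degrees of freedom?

df = (r−1)(c−1) = (2−1)·(2−1) = 1

degrees of freedom = 1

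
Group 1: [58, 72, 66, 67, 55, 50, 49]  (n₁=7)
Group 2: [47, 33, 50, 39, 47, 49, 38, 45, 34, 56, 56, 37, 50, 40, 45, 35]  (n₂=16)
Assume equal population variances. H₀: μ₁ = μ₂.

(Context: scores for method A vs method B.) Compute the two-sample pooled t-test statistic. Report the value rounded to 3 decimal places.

test statistic = 4.403

x̄₁=59.571, s₁=8.923, n₁=7
x̄₂=43.812, s₂=7.450, n₂=16
s_p² = [6·8.923² + 15·7.450²]/21 = 62.3882
SE = √(s_p²·(1/7+1/16)) = 3.5794
t = (59.571−43.812)/3.5794 = 4.4027
df = 21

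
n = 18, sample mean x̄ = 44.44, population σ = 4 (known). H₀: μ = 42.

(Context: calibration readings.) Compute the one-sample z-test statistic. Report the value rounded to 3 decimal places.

test statistic = 2.588

SE = σ/√n = 4/√18 = 0.9428
z = (x̄−μ₀)/SE = (44.44−42)/0.9428 = 2.5880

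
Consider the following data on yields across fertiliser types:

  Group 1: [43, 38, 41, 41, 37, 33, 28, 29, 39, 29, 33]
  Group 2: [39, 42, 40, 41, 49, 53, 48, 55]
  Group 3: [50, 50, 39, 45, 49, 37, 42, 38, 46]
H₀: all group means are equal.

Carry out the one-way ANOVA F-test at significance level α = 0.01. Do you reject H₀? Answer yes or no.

Group means [35.55, 45.88, 44.00], grand mean 41.214
SSB = Σnᵢ(x̄ᵢ−x̄)² = 597.112; SSW = ΣΣ(x−x̄ᵢ)² = 775.602
MSB = 597.112/2 = 298.5560; MSW = 775.602/25 = 31.0241
F = MSB/MSW = 9.6234
df = (2, 25)
p-value (upper-tail) = 0.00080
At α=0.01: p < α → reject H₀

reject H₀: yes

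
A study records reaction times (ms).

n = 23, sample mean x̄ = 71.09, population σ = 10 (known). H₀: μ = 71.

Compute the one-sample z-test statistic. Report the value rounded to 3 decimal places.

test statistic = 0.043

SE = σ/√n = 10/√23 = 2.0851
z = (x̄−μ₀)/SE = (71.09−71)/2.0851 = 0.0432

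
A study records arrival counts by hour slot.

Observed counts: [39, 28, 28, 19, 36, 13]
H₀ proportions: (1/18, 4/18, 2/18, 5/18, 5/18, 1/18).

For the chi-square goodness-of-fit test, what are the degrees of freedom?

df = k − 1 = 6 − 1 = 5

degrees of freedom = 5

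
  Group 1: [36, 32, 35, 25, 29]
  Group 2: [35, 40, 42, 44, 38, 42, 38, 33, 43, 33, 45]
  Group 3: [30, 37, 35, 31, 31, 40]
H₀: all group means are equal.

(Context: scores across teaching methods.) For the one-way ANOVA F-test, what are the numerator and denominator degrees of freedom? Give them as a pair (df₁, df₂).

k = 3 groups, N = 22 total
df = (k−1, N−k) = (3−1, 22−3) = (2, 19)

degrees of freedom = [2, 19]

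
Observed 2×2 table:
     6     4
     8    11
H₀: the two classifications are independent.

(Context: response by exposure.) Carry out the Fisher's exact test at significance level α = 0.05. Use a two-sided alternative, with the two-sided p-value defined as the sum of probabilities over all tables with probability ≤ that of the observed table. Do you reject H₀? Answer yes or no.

reject H₀: no

Margins: r₁=10, r₂=19, c₁=14, c₂=15, n=29
p_obs = C(10,6)·C(19,8)/C(29,14); sum pmf over tables with pmf ≤ p_obs
p-value (two-sided) = 0.44973
At α=0.05: p ≥ α → fail to reject H₀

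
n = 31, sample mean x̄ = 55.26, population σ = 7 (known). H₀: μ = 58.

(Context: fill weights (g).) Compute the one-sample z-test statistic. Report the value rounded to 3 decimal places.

SE = σ/√n = 7/√31 = 1.2572
z = (x̄−μ₀)/SE = (55.26−58)/1.2572 = -2.1794

test statistic = -2.179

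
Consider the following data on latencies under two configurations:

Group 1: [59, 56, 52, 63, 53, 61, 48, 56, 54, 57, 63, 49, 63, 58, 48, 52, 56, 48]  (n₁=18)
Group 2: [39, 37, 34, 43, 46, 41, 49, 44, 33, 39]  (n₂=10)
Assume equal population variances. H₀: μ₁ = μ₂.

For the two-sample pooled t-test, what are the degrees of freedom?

df = n₁ + n₂ − 2 = 18 + 10 − 2 = 26

degrees of freedom = 26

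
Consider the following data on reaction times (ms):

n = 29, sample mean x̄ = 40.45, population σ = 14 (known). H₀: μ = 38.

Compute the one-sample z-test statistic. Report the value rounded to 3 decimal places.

test statistic = 0.942

SE = σ/√n = 14/√29 = 2.5997
z = (x̄−μ₀)/SE = (40.45−38)/2.5997 = 0.9424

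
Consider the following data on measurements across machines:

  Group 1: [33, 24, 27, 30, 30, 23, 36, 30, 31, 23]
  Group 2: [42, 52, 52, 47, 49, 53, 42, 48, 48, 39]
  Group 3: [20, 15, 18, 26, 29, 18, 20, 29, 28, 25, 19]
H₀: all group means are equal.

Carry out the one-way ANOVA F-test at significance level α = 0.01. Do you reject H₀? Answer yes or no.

Group means [28.70, 47.20, 22.45], grand mean 32.452
SSB = Σnᵢ(x̄ᵢ−x̄)² = 3415.250; SSW = ΣΣ(x−x̄ᵢ)² = 632.427
MSB = 3415.250/2 = 1707.6251; MSW = 632.427/28 = 22.5867
F = MSB/MSW = 75.6032
df = (2, 28)
p-value (upper-tail) = 0.00000
At α=0.01: p < α → reject H₀

reject H₀: yes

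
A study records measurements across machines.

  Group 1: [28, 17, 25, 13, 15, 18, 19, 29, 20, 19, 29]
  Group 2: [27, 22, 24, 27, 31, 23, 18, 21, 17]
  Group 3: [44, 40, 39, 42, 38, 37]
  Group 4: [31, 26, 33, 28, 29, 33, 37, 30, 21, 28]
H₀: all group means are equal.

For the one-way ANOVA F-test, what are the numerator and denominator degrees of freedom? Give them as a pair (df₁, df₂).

k = 4 groups, N = 36 total
df = (k−1, N−k) = (4−1, 36−4) = (3, 32)

degrees of freedom = [3, 32]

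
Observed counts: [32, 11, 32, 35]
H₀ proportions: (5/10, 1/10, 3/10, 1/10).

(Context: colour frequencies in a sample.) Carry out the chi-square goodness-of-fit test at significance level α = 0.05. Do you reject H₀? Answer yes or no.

n = 110; E_i = n·p_i = [55.00, 11.00, 33.00, 11.00]
χ² = (32−55.00)²/55.00 + (11−11.00)²/11.00 + (32−33.00)²/33.00 + (35−11.00)²/11.00 = 62.0121
df = 3
p-value (upper-tail) = 0.00000
At α=0.05: p < α → reject H₀

reject H₀: yes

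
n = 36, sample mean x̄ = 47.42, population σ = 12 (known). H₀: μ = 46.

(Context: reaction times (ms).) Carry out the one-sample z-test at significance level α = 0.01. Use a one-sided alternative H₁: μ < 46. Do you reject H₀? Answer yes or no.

SE = σ/√n = 12/√36 = 2.0000
z = (x̄−μ₀)/SE = (47.42−46)/2.0000 = 0.7100
p-value (one-sided, H₁ less) = 0.76115
At α=0.01: p ≥ α → fail to reject H₀

reject H₀: no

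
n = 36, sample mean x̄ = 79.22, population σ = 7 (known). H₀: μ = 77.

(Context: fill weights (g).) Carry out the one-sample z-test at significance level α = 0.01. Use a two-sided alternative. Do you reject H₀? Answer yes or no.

reject H₀: no

SE = σ/√n = 7/√36 = 1.1667
z = (x̄−μ₀)/SE = (79.22−77)/1.1667 = 1.9029
p-value (two-sided) = 0.05706
At α=0.01: p ≥ α → fail to reject H₀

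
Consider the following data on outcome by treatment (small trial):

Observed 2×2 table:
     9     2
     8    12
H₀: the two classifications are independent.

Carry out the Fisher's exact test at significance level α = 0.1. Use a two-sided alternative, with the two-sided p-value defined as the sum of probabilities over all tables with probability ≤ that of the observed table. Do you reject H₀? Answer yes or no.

reject H₀: yes

Margins: r₁=11, r₂=20, c₁=17, c₂=14, n=31
p_obs = C(11,9)·C(20,8)/C(31,17); sum pmf over tables with pmf ≤ p_obs
p-value (two-sided) = 0.05703
At α=0.1: p < α → reject H₀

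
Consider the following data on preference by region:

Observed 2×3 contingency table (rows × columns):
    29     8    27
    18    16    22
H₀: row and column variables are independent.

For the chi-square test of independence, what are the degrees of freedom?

degrees of freedom = 2

df = (r−1)(c−1) = (2−1)·(3−1) = 2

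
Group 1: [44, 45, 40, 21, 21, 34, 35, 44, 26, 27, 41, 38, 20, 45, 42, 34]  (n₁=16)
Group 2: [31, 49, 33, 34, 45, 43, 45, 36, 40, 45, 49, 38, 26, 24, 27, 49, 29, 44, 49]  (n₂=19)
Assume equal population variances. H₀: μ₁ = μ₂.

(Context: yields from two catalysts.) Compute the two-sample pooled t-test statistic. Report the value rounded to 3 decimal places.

test statistic = -1.312

x̄₁=34.812, s₁=9.108, n₁=16
x̄₂=38.737, s₂=8.569, n₂=19
s_p² = [15·9.108² + 18·8.569²]/33 = 77.7613
SE = √(s_p²·(1/16+1/19)) = 2.9921
t = (34.812−38.737)/2.9921 = -1.3116
df = 33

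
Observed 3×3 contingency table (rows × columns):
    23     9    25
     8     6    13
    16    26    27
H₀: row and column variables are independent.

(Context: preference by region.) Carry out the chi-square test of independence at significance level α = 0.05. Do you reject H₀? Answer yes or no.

reject H₀: no

Row totals [57, 27, 69], col totals [47, 41, 65], n=153
χ² = (23−17.51)²/17.51 + (9−15.27)²/15.27 + (25−24.22)²/24.22 + (8−8.29)²/8.29 + (6−7.24)²/7.24 + (13−11.47)²/11.47 + (16−21.20)²/21.20 + (26−18.49)²/18.49 + (27−29.31)²/29.31 = 9.2561
df = 4
p-value (upper-tail) = 0.05501
At α=0.05: p ≥ α → fail to reject H₀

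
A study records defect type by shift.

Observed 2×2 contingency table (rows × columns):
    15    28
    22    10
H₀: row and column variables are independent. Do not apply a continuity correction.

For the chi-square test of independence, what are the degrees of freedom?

df = (r−1)(c−1) = (2−1)·(2−1) = 1

degrees of freedom = 1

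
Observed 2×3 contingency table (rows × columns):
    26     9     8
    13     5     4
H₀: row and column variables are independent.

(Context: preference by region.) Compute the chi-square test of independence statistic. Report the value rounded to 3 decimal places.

Row totals [43, 22], col totals [39, 14, 12], n=65
χ² = (26−25.80)²/25.80 + (9−9.26)²/9.26 + (8−7.94)²/7.94 + (13−13.20)²/13.20 + (5−4.74)²/4.74 + (4−4.06)²/4.06 = 0.0278
df = 2

test statistic = 0.028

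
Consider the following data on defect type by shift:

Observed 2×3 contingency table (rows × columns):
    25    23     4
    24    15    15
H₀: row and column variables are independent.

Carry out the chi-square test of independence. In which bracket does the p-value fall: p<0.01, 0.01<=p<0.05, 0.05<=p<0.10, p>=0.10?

p-value bracket: 0.01<=p<0.05

Row totals [52, 54], col totals [49, 38, 19], n=106
χ² = (25−24.04)²/24.04 + (23−18.64)²/18.64 + (4−9.32)²/9.32 + (24−24.96)²/24.96 + (15−19.36)²/19.36 + (15−9.68)²/9.68 = 8.0382
df = 2
p-value (upper-tail) = 0.01797
→ bracket: 0.01<=p<0.05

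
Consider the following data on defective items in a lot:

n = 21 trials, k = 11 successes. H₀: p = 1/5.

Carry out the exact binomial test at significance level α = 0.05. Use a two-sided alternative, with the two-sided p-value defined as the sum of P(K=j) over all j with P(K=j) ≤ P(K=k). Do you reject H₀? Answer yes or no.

reject H₀: yes

Exact binomial: n=21, k=11, p₀=1/5=0.2000
P(X=j) = C(n,j)·p₀^j·(1−p₀)^(n−j); p = Σ P(X=j) over j with P(X=j) ≤ P(X=11)
p-value (two-sided) = 0.00097
At α=0.05: p < α → reject H₀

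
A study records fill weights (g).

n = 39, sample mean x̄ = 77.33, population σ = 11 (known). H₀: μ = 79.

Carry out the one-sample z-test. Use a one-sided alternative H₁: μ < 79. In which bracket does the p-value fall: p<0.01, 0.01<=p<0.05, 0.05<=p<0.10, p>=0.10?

p-value bracket: p>=0.10

SE = σ/√n = 11/√39 = 1.7614
z = (x̄−μ₀)/SE = (77.33−79)/1.7614 = -0.9481
p-value (one-sided, H₁ less) = 0.17154
→ bracket: p>=0.10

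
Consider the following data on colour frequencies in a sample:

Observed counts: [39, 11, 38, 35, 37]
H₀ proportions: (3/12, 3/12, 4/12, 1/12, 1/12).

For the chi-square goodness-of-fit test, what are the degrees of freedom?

df = k − 1 = 5 − 1 = 4

degrees of freedom = 4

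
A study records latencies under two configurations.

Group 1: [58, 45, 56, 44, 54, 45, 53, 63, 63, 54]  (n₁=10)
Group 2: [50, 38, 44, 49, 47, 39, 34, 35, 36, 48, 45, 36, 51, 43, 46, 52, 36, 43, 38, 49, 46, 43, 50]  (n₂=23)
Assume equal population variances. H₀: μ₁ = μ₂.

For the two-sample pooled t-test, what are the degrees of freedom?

df = n₁ + n₂ − 2 = 10 + 23 − 2 = 31

degrees of freedom = 31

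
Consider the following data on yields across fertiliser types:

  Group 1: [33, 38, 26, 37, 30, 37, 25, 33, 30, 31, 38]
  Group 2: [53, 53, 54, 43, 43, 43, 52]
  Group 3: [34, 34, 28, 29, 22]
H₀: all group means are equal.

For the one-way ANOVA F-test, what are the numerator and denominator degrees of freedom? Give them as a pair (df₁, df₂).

k = 3 groups, N = 23 total
df = (k−1, N−k) = (3−1, 23−3) = (2, 20)

degrees of freedom = [2, 20]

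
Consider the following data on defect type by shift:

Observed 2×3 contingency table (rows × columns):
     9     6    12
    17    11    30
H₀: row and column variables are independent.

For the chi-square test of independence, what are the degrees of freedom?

degrees of freedom = 2

df = (r−1)(c−1) = (2−1)·(3−1) = 2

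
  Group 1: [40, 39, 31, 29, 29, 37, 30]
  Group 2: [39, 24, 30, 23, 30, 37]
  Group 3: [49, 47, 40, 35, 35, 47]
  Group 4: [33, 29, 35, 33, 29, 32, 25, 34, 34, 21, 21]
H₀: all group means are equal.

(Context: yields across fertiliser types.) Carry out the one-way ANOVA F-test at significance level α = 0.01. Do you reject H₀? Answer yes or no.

reject H₀: yes

Group means [33.57, 30.50, 42.17, 29.64], grand mean 33.233
SSB = Σnᵢ(x̄ᵢ−x̄)² = 666.774; SSW = ΣΣ(x−x̄ᵢ)² = 824.593
MSB = 666.774/3 = 222.2579; MSW = 824.593/26 = 31.7151
F = MSB/MSW = 7.0079
df = (3, 26)
p-value (upper-tail) = 0.00132
At α=0.01: p < α → reject H₀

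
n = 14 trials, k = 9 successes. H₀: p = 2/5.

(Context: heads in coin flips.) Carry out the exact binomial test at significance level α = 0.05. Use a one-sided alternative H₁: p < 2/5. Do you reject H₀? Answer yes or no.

reject H₀: no

Exact binomial: n=14, k=9, p₀=2/5=0.4000
P(X≤9) from Σ C(n,i)·p₀^i·(1−p₀)^(n−i)
p-value (one-sided, H₁ less) = 0.98249
At α=0.05: p ≥ α → fail to reject H₀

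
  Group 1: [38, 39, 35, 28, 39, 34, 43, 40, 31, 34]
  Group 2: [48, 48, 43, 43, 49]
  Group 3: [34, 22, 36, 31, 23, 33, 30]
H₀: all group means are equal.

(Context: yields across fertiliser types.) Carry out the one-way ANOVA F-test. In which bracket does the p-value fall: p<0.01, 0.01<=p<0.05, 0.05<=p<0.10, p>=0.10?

p-value bracket: p<0.01

Group means [36.10, 46.20, 29.86], grand mean 36.409
SSB = Σnᵢ(x̄ᵢ−x̄)² = 780.761; SSW = ΣΣ(x−x̄ᵢ)² = 394.557
MSB = 780.761/2 = 390.3805; MSW = 394.557/19 = 20.7662
F = MSB/MSW = 18.7989
df = (2, 19)
p-value (upper-tail) = 0.00003
→ bracket: p<0.01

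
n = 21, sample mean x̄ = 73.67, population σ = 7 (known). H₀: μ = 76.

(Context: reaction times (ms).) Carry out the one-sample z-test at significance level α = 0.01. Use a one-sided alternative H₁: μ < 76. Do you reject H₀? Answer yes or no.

reject H₀: no

SE = σ/√n = 7/√21 = 1.5275
z = (x̄−μ₀)/SE = (73.67−76)/1.5275 = -1.5253
p-value (one-sided, H₁ less) = 0.06359
At α=0.01: p ≥ α → fail to reject H₀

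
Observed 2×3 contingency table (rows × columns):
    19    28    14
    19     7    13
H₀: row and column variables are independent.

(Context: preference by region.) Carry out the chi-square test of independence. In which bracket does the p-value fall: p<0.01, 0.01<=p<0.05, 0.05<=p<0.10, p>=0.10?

Row totals [61, 39], col totals [38, 35, 27], n=100
χ² = (19−23.18)²/23.18 + (28−21.35)²/21.35 + (14−16.47)²/16.47 + (19−14.82)²/14.82 + (7−13.65)²/13.65 + (13−10.53)²/10.53 = 8.1936
df = 2
p-value (upper-tail) = 0.01663
→ bracket: 0.01<=p<0.05

p-value bracket: 0.01<=p<0.05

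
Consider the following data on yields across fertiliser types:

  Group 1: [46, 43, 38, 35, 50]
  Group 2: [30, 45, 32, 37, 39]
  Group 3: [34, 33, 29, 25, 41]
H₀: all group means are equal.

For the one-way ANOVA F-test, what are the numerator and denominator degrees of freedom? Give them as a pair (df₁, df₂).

degrees of freedom = [2, 12]

k = 3 groups, N = 15 total
df = (k−1, N−k) = (3−1, 15−3) = (2, 12)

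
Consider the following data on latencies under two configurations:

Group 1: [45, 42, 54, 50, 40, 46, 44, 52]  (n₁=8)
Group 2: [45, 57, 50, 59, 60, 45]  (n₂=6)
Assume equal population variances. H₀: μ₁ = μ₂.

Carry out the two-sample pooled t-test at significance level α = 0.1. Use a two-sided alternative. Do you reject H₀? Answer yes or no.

reject H₀: yes

x̄₁=46.625, s₁=4.926, n₁=8
x̄₂=52.667, s₂=6.890, n₂=6
s_p² = [7·4.926² + 5·6.890²]/12 = 33.9340
SE = √(s_p²·(1/8+1/6)) = 3.1460
t = (46.625−52.667)/3.1460 = -1.9204
df = 12
p-value (two-sided) = 0.07888
At α=0.1: p < α → reject H₀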